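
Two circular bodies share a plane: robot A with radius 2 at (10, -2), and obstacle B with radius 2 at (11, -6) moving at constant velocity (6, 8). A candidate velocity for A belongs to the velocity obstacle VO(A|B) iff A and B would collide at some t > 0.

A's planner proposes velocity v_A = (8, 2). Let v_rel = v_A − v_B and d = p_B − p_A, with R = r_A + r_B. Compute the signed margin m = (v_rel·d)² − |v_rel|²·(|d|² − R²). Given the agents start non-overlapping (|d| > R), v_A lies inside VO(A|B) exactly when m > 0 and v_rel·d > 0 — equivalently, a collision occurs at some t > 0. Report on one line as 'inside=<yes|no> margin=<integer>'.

d = (1, -4),  |d|² = 17;  R = 2+2 = 4,  c = 17−4² = 1
v_rel = (2, -6),  |v_rel|² = 40;  v_rel·d = (2)·(1) + (-6)·(-4) = 26
40·t² − 52·t + 1 = 0  ⇒  m = 26² − 40·1 = 636
m = 636 > 0,  v_rel·d = 26 > 0  ⇒  inside

inside=yes margin=636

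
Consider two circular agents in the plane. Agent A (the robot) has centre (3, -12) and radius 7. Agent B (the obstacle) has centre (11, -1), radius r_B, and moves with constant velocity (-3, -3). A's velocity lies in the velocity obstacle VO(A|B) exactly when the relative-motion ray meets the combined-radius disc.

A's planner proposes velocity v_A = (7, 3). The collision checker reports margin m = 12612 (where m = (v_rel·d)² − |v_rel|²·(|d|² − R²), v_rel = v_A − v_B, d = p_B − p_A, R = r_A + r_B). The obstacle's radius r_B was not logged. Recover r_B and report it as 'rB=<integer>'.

m = 12612
d = (8, 11);  v_rel = (10, 6),  |v_rel|² = 136
v_rel×d = (10)·(11) − (6)·(8) = 62
since m = R²·136 − 62²:  R² = (3844 + 12612) / 136 = 121
R = √121 = 11  ⇒  r_B = 11 − 7 = 4

rB=4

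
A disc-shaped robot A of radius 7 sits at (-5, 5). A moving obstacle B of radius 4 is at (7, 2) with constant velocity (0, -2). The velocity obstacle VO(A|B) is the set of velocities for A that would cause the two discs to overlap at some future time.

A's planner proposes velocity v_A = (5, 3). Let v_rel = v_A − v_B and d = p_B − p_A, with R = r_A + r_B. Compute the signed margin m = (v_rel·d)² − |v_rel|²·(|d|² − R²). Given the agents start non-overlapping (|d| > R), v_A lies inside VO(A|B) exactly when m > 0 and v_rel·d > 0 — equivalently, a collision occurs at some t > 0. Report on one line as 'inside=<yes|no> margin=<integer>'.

d = (12, -3),  |d|² = 153;  R = 7+4 = 11,  c = 153−11² = 32
v_rel = (5, 5),  |v_rel|² = 50;  v_rel·d = (5)·(12) + (5)·(-3) = 45
50·t² − 90·t + 32 = 0  ⇒  m = 45² − 50·32 = 425
m = 425 > 0,  v_rel·d = 45 > 0  ⇒  inside

inside=yes margin=425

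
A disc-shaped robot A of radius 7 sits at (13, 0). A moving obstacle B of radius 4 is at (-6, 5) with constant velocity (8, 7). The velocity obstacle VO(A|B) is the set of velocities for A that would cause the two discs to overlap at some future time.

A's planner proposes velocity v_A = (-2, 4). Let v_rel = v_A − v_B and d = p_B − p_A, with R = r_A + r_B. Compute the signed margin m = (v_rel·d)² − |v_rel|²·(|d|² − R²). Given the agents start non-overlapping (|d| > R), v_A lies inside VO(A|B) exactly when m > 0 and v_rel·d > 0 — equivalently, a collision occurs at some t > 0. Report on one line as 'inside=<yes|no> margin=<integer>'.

d = (-19, 5),  |d|² = 386;  R = 7+4 = 11,  c = 386−11² = 265
v_rel = (-10, -3),  |v_rel|² = 109;  v_rel·d = (-10)·(-19) + (-3)·(5) = 175
109·t² − 350·t + 265 = 0  ⇒  m = 175² − 109·265 = 1740
m = 1740 > 0,  v_rel·d = 175 > 0  ⇒  inside

inside=yes margin=1740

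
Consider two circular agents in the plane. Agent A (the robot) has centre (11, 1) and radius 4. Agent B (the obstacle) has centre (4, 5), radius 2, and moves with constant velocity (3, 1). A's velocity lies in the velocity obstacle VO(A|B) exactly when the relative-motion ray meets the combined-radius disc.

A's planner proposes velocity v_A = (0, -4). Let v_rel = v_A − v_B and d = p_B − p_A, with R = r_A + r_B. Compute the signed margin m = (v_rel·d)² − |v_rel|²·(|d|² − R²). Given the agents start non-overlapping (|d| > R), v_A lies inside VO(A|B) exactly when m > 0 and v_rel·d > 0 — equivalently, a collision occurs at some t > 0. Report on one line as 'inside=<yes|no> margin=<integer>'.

d = (-7, 4),  |d|² = 65;  R = 4+2 = 6,  c = 65−6² = 29
v_rel = (-3, -5),  |v_rel|² = 34;  v_rel·d = (-3)·(-7) + (-5)·(4) = 1
34·t² − 2·t + 29 = 0  ⇒  m = 1² − 34·29 = -985
m = -985 < 0,  v_rel·d = 1 > 0  ⇒  outside

inside=no margin=-985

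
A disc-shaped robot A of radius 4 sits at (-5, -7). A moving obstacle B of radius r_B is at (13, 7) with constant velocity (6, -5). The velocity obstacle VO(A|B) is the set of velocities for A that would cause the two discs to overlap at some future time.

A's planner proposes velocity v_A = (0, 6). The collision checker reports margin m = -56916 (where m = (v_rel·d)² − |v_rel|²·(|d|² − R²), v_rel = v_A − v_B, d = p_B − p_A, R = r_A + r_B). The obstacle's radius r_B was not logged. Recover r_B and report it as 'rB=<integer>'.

m = -56916
d = (18, 14);  v_rel = (-6, 11),  |v_rel|² = 157
v_rel×d = (-6)·(14) − (11)·(18) = -282
since m = R²·157 − (-282)²:  R² = (79524 + -56916) / 157 = 144
R = √144 = 12  ⇒  r_B = 12 − 4 = 8

rB=8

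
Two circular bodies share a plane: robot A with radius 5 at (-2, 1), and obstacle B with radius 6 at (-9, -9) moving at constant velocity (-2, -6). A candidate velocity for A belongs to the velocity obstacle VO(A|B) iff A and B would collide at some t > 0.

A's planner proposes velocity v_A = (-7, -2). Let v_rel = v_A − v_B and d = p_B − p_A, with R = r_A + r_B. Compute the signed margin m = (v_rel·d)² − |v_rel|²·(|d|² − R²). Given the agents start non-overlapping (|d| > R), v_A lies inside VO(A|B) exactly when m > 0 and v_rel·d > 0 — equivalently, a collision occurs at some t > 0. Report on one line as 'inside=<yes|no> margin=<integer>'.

d = (-7, -10),  |d|² = 149;  R = 5+6 = 11,  c = 149−11² = 28
v_rel = (-5, 4),  |v_rel|² = 41;  v_rel·d = (-5)·(-7) + (4)·(-10) = -5
41·t² + 10·t + 28 = 0  ⇒  m = (-5)² − 41·28 = -1123
m = -1123 < 0,  v_rel·d = -5 < 0  ⇒  outside

inside=no margin=-1123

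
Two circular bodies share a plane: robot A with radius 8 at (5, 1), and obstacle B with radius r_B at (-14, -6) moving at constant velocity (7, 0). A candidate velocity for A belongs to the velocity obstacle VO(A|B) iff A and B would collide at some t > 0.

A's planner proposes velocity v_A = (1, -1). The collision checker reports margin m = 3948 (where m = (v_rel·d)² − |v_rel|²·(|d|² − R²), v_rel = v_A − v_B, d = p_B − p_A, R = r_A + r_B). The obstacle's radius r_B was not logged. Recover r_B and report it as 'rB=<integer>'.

m = 3948
d = (-19, -7);  v_rel = (-6, -1),  |v_rel|² = 37
v_rel×d = (-6)·(-7) − (-1)·(-19) = 23
since m = R²·37 − 23²:  R² = (529 + 3948) / 37 = 121
R = √121 = 11  ⇒  r_B = 11 − 8 = 3

rB=3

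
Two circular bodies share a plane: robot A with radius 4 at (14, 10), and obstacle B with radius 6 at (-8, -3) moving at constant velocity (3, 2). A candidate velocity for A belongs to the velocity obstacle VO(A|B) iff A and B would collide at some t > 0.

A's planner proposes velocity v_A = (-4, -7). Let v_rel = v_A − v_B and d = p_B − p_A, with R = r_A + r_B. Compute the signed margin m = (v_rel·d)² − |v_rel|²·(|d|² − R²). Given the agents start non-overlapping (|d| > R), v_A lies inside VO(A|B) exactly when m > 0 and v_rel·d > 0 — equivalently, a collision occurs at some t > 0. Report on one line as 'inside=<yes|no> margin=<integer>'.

d = (-22, -13),  |d|² = 653;  R = 4+6 = 10,  c = 653−10² = 553
v_rel = (-7, -9),  |v_rel|² = 130;  v_rel·d = (-7)·(-22) + (-9)·(-13) = 271
130·t² − 542·t + 553 = 0  ⇒  m = 271² − 130·553 = 1551
m = 1551 > 0,  v_rel·d = 271 > 0  ⇒  inside

inside=yes margin=1551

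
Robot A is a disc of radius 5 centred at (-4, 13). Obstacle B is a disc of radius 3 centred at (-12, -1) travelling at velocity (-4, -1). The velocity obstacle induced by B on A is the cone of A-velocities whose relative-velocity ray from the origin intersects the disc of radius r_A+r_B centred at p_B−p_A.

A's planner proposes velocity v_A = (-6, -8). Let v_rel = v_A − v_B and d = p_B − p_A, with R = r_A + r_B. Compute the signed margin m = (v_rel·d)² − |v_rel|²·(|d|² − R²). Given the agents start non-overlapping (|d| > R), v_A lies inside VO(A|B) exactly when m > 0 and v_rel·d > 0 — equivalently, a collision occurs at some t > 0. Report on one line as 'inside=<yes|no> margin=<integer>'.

d = (-8, -14),  |d|² = 260;  R = 5+3 = 8,  c = 260−8² = 196
v_rel = (-2, -7),  |v_rel|² = 53;  v_rel·d = (-2)·(-8) + (-7)·(-14) = 114
53·t² − 228·t + 196 = 0  ⇒  m = 114² − 53·196 = 2608
m = 2608 > 0,  v_rel·d = 114 > 0  ⇒  inside

inside=yes margin=2608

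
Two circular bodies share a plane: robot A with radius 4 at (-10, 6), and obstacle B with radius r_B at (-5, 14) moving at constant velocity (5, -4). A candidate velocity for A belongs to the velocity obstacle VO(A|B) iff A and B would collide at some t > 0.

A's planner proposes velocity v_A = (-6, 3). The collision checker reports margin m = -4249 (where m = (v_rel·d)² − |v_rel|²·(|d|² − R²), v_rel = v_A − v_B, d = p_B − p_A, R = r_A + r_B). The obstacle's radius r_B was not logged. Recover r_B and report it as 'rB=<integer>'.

m = -4249
d = (5, 8);  v_rel = (-11, 7),  |v_rel|² = 170
v_rel×d = (-11)·(8) − (7)·(5) = -123
since m = R²·170 − (-123)²:  R² = (15129 + -4249) / 170 = 64
R = √64 = 8  ⇒  r_B = 8 − 4 = 4

rB=4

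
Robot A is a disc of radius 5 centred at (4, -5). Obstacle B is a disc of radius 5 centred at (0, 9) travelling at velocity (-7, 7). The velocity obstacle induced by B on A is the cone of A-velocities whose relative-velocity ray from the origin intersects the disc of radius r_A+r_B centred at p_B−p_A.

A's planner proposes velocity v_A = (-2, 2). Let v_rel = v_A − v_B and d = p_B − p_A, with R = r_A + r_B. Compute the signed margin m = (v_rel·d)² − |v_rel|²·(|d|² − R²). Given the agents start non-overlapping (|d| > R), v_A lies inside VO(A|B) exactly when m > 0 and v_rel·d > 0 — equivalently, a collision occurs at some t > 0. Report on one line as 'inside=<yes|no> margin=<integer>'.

d = (-4, 14),  |d|² = 212;  R = 5+5 = 10,  c = 212−10² = 112
v_rel = (5, -5),  |v_rel|² = 50;  v_rel·d = (5)·(-4) + (-5)·(14) = -90
50·t² + 180·t + 112 = 0  ⇒  m = (-90)² − 50·112 = 2500
m = 2500 > 0,  v_rel·d = -90 < 0  ⇒  outside

inside=no margin=2500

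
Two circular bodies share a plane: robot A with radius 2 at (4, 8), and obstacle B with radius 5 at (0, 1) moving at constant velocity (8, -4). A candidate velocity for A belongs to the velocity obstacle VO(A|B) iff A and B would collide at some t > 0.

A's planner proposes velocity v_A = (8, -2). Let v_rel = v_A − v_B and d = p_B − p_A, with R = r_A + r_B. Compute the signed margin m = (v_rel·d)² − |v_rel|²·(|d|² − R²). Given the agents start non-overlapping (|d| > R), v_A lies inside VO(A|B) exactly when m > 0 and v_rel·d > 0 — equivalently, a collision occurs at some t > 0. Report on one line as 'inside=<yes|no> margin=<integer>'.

d = (-4, -7),  |d|² = 65;  R = 2+5 = 7,  c = 65−7² = 16
v_rel = (0, 2),  |v_rel|² = 4;  v_rel·d = (0)·(-4) + (2)·(-7) = -14
4·t² + 28·t + 16 = 0  ⇒  m = (-14)² − 4·16 = 132
m = 132 > 0,  v_rel·d = -14 < 0  ⇒  outside

inside=no margin=132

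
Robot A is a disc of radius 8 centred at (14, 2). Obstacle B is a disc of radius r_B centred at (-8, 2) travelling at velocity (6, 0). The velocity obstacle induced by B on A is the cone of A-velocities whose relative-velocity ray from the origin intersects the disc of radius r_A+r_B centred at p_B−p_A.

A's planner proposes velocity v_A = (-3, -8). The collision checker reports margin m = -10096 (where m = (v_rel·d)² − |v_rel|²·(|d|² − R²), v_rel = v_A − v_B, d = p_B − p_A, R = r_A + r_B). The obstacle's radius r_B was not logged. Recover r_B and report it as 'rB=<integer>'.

m = -10096
d = (-22, 0);  v_rel = (-9, -8),  |v_rel|² = 145
v_rel×d = (-9)·(0) − (-8)·(-22) = -176
since m = R²·145 − (-176)²:  R² = (30976 + -10096) / 145 = 144
R = √144 = 12  ⇒  r_B = 12 − 8 = 4

rB=4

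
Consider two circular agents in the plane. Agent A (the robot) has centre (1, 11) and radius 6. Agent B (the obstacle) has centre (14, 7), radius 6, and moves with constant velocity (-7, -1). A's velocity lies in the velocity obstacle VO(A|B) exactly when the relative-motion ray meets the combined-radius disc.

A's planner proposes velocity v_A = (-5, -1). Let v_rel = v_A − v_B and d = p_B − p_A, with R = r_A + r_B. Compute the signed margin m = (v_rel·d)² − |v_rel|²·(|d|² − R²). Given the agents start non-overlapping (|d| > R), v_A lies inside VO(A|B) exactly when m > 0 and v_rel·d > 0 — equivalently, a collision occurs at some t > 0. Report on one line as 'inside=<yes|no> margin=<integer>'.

d = (13, -4),  |d|² = 185;  R = 6+6 = 12,  c = 185−12² = 41
v_rel = (2, 0),  |v_rel|² = 4;  v_rel·d = (2)·(13) + (0)·(-4) = 26
4·t² − 52·t + 41 = 0  ⇒  m = 26² − 4·41 = 512
m = 512 > 0,  v_rel·d = 26 > 0  ⇒  inside

inside=yes margin=512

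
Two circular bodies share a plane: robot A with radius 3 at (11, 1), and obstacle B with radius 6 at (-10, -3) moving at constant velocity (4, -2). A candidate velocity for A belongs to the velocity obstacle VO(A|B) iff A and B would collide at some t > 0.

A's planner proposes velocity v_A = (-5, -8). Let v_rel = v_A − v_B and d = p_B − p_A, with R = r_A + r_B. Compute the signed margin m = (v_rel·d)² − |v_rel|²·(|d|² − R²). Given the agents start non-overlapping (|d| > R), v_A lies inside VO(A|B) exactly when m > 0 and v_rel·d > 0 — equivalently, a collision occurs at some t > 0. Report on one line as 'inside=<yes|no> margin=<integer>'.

d = (-21, -4),  |d|² = 457;  R = 3+6 = 9,  c = 457−9² = 376
v_rel = (-9, -6),  |v_rel|² = 117;  v_rel·d = (-9)·(-21) + (-6)·(-4) = 213
117·t² − 426·t + 376 = 0  ⇒  m = 213² − 117·376 = 1377
m = 1377 > 0,  v_rel·d = 213 > 0  ⇒  inside

inside=yes margin=1377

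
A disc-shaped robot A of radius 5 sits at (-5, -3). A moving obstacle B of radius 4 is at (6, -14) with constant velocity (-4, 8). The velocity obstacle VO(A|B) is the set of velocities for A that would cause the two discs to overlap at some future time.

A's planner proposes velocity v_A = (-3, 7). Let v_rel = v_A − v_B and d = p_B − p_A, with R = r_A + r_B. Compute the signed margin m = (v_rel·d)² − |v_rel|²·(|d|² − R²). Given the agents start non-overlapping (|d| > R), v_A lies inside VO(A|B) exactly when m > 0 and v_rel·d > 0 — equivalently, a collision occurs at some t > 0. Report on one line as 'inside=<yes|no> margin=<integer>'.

d = (11, -11),  |d|² = 242;  R = 5+4 = 9,  c = 242−9² = 161
v_rel = (1, -1),  |v_rel|² = 2;  v_rel·d = (1)·(11) + (-1)·(-11) = 22
2·t² − 44·t + 161 = 0  ⇒  m = 22² − 2·161 = 162
m = 162 > 0,  v_rel·d = 22 > 0  ⇒  inside

inside=yes margin=162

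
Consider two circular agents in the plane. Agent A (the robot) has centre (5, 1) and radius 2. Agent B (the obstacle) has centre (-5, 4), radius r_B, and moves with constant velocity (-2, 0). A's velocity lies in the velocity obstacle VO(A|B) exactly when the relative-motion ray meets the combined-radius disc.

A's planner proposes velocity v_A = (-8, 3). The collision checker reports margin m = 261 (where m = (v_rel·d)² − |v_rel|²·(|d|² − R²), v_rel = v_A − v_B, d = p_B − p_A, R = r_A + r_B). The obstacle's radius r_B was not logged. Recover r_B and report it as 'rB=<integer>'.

m = 261
d = (-10, 3);  v_rel = (-6, 3),  |v_rel|² = 45
v_rel×d = (-6)·(3) − (3)·(-10) = 12
since m = R²·45 − 12²:  R² = (144 + 261) / 45 = 9
R = √9 = 3  ⇒  r_B = 3 − 2 = 1

rB=1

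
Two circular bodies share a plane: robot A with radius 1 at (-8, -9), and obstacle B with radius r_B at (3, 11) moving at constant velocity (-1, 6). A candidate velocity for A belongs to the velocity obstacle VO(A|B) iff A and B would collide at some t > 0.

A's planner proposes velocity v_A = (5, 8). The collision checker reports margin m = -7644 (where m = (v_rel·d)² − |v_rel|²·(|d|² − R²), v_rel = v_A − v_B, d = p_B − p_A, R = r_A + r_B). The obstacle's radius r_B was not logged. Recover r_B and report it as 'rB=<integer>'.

m = -7644
d = (11, 20);  v_rel = (6, 2),  |v_rel|² = 40
v_rel×d = (6)·(20) − (2)·(11) = 98
since m = R²·40 − 98²:  R² = (9604 + -7644) / 40 = 49
R = √49 = 7  ⇒  r_B = 7 − 1 = 6

rB=6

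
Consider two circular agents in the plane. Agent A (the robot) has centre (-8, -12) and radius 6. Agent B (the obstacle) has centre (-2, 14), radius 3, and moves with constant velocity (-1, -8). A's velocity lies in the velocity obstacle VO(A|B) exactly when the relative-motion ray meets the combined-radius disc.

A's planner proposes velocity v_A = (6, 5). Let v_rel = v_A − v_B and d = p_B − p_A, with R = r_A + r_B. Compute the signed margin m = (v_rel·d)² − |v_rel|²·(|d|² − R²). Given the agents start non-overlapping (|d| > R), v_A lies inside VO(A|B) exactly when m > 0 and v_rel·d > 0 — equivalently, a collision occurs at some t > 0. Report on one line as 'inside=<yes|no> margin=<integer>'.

d = (6, 26),  |d|² = 712;  R = 6+3 = 9,  c = 712−9² = 631
v_rel = (7, 13),  |v_rel|² = 218;  v_rel·d = (7)·(6) + (13)·(26) = 380
218·t² − 760·t + 631 = 0  ⇒  m = 380² − 218·631 = 6842
m = 6842 > 0,  v_rel·d = 380 > 0  ⇒  inside

inside=yes margin=6842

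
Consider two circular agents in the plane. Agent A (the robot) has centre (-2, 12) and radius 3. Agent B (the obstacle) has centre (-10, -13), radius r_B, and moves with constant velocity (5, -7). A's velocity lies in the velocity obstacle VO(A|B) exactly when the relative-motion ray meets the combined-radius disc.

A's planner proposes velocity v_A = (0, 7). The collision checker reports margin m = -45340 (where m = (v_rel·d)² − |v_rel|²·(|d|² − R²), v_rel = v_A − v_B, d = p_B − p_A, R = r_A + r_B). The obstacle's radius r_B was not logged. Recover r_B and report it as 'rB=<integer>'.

m = -45340
d = (-8, -25);  v_rel = (-5, 14),  |v_rel|² = 221
v_rel×d = (-5)·(-25) − (14)·(-8) = 237
since m = R²·221 − 237²:  R² = (56169 + -45340) / 221 = 49
R = √49 = 7  ⇒  r_B = 7 − 3 = 4

rB=4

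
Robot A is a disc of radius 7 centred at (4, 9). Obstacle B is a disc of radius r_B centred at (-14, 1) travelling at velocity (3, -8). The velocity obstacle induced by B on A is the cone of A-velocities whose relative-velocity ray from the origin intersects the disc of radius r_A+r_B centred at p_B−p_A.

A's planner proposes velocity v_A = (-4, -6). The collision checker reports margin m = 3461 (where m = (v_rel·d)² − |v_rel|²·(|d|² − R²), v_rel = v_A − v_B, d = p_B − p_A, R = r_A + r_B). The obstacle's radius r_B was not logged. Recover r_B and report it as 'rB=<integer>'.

m = 3461
d = (-18, -8);  v_rel = (-7, 2),  |v_rel|² = 53
v_rel×d = (-7)·(-8) − (2)·(-18) = 92
since m = R²·53 − 92²:  R² = (8464 + 3461) / 53 = 225
R = √225 = 15  ⇒  r_B = 15 − 7 = 8

rB=8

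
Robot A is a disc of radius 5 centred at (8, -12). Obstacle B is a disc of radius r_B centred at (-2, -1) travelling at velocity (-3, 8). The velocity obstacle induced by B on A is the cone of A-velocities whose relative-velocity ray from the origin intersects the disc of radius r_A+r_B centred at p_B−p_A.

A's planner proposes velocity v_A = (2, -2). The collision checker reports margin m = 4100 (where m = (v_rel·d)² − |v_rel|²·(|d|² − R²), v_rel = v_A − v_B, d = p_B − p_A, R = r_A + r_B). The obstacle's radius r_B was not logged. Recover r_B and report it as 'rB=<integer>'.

m = 4100
d = (-10, 11);  v_rel = (5, -10),  |v_rel|² = 125
v_rel×d = (5)·(11) − (-10)·(-10) = -45
since m = R²·125 − (-45)²:  R² = (2025 + 4100) / 125 = 49
R = √49 = 7  ⇒  r_B = 7 − 5 = 2

rB=2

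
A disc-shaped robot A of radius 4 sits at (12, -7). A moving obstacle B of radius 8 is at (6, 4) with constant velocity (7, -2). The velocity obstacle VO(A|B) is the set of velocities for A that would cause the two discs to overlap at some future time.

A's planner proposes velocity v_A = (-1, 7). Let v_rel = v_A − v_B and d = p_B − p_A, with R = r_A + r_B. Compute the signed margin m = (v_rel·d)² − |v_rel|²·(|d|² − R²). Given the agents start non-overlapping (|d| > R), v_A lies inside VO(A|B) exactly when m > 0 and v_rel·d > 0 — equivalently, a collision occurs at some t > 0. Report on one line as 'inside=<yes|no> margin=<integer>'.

d = (-6, 11),  |d|² = 157;  R = 4+8 = 12,  c = 157−12² = 13
v_rel = (-8, 9),  |v_rel|² = 145;  v_rel·d = (-8)·(-6) + (9)·(11) = 147
145·t² − 294·t + 13 = 0  ⇒  m = 147² − 145·13 = 19724
m = 19724 > 0,  v_rel·d = 147 > 0  ⇒  inside

inside=yes margin=19724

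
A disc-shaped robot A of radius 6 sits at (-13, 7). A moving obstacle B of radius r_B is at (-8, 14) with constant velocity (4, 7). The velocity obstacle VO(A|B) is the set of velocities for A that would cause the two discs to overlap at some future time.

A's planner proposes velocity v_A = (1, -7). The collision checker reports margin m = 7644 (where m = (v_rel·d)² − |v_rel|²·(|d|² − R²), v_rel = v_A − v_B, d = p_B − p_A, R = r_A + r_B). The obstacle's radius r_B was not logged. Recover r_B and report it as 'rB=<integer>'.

m = 7644
d = (5, 7);  v_rel = (-3, -14),  |v_rel|² = 205
v_rel×d = (-3)·(7) − (-14)·(5) = 49
since m = R²·205 − 49²:  R² = (2401 + 7644) / 205 = 49
R = √49 = 7  ⇒  r_B = 7 − 6 = 1

rB=1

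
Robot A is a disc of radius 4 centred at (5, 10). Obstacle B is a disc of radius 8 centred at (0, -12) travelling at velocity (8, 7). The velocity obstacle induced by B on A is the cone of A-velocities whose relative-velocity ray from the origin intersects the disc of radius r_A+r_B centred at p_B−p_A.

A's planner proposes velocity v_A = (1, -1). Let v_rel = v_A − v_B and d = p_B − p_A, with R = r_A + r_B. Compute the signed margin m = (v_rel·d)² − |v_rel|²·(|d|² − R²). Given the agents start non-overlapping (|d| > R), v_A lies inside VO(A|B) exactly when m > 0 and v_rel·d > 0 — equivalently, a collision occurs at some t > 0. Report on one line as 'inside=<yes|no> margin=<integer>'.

d = (-5, -22),  |d|² = 509;  R = 4+8 = 12,  c = 509−12² = 365
v_rel = (-7, -8),  |v_rel|² = 113;  v_rel·d = (-7)·(-5) + (-8)·(-22) = 211
113·t² − 422·t + 365 = 0  ⇒  m = 211² − 113·365 = 3276
m = 3276 > 0,  v_rel·d = 211 > 0  ⇒  inside

inside=yes margin=3276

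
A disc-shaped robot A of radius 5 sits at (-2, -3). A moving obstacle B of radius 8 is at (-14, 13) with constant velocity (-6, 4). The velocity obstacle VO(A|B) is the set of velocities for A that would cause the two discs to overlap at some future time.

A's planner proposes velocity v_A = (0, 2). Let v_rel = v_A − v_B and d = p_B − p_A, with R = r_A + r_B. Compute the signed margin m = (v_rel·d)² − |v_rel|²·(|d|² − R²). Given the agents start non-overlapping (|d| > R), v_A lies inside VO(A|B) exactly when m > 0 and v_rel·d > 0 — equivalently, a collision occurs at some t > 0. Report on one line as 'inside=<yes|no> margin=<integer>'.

d = (-12, 16),  |d|² = 400;  R = 5+8 = 13,  c = 400−13² = 231
v_rel = (6, -2),  |v_rel|² = 40;  v_rel·d = (6)·(-12) + (-2)·(16) = -104
40·t² + 208·t + 231 = 0  ⇒  m = (-104)² − 40·231 = 1576
m = 1576 > 0,  v_rel·d = -104 < 0  ⇒  outside

inside=no margin=1576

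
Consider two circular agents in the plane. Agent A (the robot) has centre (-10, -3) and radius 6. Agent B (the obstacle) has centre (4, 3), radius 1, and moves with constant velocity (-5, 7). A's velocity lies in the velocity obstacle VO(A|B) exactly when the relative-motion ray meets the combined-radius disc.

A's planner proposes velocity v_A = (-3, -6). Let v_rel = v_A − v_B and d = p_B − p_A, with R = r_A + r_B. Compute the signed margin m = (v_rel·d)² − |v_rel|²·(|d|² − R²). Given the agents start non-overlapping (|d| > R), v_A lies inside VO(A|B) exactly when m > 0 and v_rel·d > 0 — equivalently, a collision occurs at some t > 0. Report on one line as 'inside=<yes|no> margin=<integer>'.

d = (14, 6),  |d|² = 232;  R = 6+1 = 7,  c = 232−7² = 183
v_rel = (2, -13),  |v_rel|² = 173;  v_rel·d = (2)·(14) + (-13)·(6) = -50
173·t² + 100·t + 183 = 0  ⇒  m = (-50)² − 173·183 = -29159
m = -29159 < 0,  v_rel·d = -50 < 0  ⇒  outside

inside=no margin=-29159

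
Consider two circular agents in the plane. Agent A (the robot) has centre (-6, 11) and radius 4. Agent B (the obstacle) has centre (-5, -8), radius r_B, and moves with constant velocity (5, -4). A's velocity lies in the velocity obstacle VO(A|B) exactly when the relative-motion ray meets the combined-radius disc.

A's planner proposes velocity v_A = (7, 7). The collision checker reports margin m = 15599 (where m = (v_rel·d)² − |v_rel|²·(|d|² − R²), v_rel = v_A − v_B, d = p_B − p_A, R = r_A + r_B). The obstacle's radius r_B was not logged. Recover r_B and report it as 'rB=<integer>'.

m = 15599
d = (1, -19);  v_rel = (2, 11),  |v_rel|² = 125
v_rel×d = (2)·(-19) − (11)·(1) = -49
since m = R²·125 − (-49)²:  R² = (2401 + 15599) / 125 = 144
R = √144 = 12  ⇒  r_B = 12 − 4 = 8

rB=8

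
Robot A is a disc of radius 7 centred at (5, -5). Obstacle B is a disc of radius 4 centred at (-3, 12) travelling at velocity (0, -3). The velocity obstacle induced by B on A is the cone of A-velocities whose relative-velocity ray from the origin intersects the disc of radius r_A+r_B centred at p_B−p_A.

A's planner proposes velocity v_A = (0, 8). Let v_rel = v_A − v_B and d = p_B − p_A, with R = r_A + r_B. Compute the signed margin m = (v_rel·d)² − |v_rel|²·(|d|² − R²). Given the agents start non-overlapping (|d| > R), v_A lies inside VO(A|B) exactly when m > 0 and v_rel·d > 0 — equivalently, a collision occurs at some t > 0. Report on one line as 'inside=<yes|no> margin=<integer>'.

d = (-8, 17),  |d|² = 353;  R = 7+4 = 11,  c = 353−11² = 232
v_rel = (0, 11),  |v_rel|² = 121;  v_rel·d = (0)·(-8) + (11)·(17) = 187
121·t² − 374·t + 232 = 0  ⇒  m = 187² − 121·232 = 6897
m = 6897 > 0,  v_rel·d = 187 > 0  ⇒  inside

inside=yes margin=6897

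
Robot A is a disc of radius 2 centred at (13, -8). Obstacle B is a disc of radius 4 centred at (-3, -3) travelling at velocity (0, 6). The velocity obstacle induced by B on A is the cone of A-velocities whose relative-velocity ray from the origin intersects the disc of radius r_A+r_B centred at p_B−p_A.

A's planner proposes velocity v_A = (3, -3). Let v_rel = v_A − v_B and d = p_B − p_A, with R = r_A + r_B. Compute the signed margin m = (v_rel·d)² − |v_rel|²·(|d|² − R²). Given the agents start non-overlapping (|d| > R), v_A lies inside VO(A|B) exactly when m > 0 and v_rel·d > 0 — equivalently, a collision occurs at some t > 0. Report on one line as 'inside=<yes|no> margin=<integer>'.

d = (-16, 5),  |d|² = 281;  R = 2+4 = 6,  c = 281−6² = 245
v_rel = (3, -9),  |v_rel|² = 90;  v_rel·d = (3)·(-16) + (-9)·(5) = -93
90·t² + 186·t + 245 = 0  ⇒  m = (-93)² − 90·245 = -13401
m = -13401 < 0,  v_rel·d = -93 < 0  ⇒  outside

inside=no margin=-13401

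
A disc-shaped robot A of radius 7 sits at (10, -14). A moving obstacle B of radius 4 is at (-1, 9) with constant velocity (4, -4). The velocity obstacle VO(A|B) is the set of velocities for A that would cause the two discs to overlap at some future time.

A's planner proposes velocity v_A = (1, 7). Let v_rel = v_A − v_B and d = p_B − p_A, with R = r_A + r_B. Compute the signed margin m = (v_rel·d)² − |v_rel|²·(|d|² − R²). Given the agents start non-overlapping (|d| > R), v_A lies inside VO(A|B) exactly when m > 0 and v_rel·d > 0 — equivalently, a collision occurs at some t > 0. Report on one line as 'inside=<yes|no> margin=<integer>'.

d = (-11, 23),  |d|² = 650;  R = 7+4 = 11,  c = 650−11² = 529
v_rel = (-3, 11),  |v_rel|² = 130;  v_rel·d = (-3)·(-11) + (11)·(23) = 286
130·t² − 572·t + 529 = 0  ⇒  m = 286² − 130·529 = 13026
m = 13026 > 0,  v_rel·d = 286 > 0  ⇒  inside

inside=yes margin=13026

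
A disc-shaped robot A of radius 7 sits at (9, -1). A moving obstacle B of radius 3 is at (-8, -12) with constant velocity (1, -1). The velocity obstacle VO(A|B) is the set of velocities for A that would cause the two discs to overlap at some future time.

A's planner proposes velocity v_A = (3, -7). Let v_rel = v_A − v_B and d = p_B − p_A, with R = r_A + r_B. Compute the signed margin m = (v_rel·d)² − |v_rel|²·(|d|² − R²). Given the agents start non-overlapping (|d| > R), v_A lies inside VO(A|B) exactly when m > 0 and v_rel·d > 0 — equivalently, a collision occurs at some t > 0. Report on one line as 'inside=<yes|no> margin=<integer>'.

d = (-17, -11),  |d|² = 410;  R = 7+3 = 10,  c = 410−10² = 310
v_rel = (2, -6),  |v_rel|² = 40;  v_rel·d = (2)·(-17) + (-6)·(-11) = 32
40·t² − 64·t + 310 = 0  ⇒  m = 32² − 40·310 = -11376
m = -11376 < 0,  v_rel·d = 32 > 0  ⇒  outside

inside=no margin=-11376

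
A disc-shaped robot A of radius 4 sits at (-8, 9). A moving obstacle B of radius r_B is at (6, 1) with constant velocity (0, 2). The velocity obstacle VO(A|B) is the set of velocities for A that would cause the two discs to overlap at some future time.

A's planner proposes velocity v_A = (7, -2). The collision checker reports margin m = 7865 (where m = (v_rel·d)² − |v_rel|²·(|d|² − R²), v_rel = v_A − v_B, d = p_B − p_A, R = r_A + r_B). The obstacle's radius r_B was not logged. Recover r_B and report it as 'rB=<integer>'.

m = 7865
d = (14, -8);  v_rel = (7, -4),  |v_rel|² = 65
v_rel×d = (7)·(-8) − (-4)·(14) = 0
since m = R²·65 − 0²:  R² = (0 + 7865) / 65 = 121
R = √121 = 11  ⇒  r_B = 11 − 4 = 7

rB=7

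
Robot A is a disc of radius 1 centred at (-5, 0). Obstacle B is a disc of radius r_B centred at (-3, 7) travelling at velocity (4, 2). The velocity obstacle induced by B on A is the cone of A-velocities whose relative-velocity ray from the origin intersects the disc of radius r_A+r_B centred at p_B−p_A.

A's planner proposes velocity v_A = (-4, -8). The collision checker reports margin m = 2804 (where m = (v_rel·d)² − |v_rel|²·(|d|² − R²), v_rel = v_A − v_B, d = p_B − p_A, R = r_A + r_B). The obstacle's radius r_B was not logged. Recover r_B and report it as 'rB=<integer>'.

m = 2804
d = (2, 7);  v_rel = (-8, -10),  |v_rel|² = 164
v_rel×d = (-8)·(7) − (-10)·(2) = -36
since m = R²·164 − (-36)²:  R² = (1296 + 2804) / 164 = 25
R = √25 = 5  ⇒  r_B = 5 − 1 = 4

rB=4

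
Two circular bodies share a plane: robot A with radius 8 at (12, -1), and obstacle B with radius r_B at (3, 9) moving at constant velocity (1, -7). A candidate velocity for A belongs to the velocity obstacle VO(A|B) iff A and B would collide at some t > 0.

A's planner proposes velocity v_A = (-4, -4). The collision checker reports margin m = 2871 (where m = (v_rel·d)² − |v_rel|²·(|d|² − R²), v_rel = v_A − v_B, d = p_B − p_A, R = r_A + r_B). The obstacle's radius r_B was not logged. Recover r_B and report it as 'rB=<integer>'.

m = 2871
d = (-9, 10);  v_rel = (-5, 3),  |v_rel|² = 34
v_rel×d = (-5)·(10) − (3)·(-9) = -23
since m = R²·34 − (-23)²:  R² = (529 + 2871) / 34 = 100
R = √100 = 10  ⇒  r_B = 10 − 8 = 2

rB=2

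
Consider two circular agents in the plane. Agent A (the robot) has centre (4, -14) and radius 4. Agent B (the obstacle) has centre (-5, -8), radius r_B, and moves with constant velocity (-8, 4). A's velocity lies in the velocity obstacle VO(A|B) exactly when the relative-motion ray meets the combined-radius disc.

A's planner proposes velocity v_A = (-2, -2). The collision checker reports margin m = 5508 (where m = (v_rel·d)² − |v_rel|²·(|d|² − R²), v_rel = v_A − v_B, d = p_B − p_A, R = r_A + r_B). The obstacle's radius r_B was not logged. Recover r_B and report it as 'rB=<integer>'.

m = 5508
d = (-9, 6);  v_rel = (6, -6),  |v_rel|² = 72
v_rel×d = (6)·(6) − (-6)·(-9) = -18
since m = R²·72 − (-18)²:  R² = (324 + 5508) / 72 = 81
R = √81 = 9  ⇒  r_B = 9 − 4 = 5

rB=5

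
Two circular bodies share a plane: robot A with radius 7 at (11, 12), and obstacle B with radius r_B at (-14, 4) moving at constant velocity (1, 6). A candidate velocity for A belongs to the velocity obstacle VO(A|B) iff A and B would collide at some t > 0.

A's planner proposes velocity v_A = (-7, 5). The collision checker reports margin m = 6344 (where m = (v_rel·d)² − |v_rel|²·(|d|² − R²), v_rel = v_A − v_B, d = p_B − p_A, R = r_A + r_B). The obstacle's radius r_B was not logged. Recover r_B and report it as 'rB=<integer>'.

m = 6344
d = (-25, -8);  v_rel = (-8, -1),  |v_rel|² = 65
v_rel×d = (-8)·(-8) − (-1)·(-25) = 39
since m = R²·65 − 39²:  R² = (1521 + 6344) / 65 = 121
R = √121 = 11  ⇒  r_B = 11 − 7 = 4

rB=4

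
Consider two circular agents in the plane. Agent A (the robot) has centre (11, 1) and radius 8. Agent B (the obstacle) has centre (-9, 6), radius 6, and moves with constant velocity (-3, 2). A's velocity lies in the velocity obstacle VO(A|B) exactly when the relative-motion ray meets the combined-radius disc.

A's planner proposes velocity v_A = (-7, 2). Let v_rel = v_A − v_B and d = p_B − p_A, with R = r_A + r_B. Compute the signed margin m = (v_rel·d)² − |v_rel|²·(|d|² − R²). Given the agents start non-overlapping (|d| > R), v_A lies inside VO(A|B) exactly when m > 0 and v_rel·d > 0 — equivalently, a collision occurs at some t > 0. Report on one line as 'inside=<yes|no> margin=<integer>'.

d = (-20, 5),  |d|² = 425;  R = 8+6 = 14,  c = 425−14² = 229
v_rel = (-4, 0),  |v_rel|² = 16;  v_rel·d = (-4)·(-20) + (0)·(5) = 80
16·t² − 160·t + 229 = 0  ⇒  m = 80² − 16·229 = 2736
m = 2736 > 0,  v_rel·d = 80 > 0  ⇒  inside

inside=yes margin=2736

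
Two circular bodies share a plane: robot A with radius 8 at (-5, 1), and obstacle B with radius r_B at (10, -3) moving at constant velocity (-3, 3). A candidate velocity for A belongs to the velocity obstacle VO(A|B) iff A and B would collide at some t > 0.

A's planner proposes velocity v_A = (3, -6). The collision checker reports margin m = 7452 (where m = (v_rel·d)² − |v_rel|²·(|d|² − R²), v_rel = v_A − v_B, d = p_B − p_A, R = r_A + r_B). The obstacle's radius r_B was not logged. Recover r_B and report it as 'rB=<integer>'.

m = 7452
d = (15, -4);  v_rel = (6, -9),  |v_rel|² = 117
v_rel×d = (6)·(-4) − (-9)·(15) = 111
since m = R²·117 − 111²:  R² = (12321 + 7452) / 117 = 169
R = √169 = 13  ⇒  r_B = 13 − 8 = 5

rB=5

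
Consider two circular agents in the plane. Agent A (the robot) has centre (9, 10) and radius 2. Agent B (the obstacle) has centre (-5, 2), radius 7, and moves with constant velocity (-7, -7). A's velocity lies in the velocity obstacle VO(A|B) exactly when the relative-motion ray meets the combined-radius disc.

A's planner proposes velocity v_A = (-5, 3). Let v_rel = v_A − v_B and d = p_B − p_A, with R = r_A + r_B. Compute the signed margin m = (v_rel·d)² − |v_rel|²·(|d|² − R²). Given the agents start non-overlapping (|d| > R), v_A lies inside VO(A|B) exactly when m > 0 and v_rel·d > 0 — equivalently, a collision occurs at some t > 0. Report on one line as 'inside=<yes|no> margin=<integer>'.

d = (-14, -8),  |d|² = 260;  R = 2+7 = 9,  c = 260−9² = 179
v_rel = (2, 10),  |v_rel|² = 104;  v_rel·d = (2)·(-14) + (10)·(-8) = -108
104·t² + 216·t + 179 = 0  ⇒  m = (-108)² − 104·179 = -6952
m = -6952 < 0,  v_rel·d = -108 < 0  ⇒  outside

inside=no margin=-6952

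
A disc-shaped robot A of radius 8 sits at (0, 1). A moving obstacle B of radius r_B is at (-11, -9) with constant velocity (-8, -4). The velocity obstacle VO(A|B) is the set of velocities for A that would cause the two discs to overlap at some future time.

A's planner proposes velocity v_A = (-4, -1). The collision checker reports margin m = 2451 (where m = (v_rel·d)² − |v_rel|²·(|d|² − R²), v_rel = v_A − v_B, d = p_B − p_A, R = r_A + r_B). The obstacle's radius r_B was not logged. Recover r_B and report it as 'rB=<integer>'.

m = 2451
d = (-11, -10);  v_rel = (4, 3),  |v_rel|² = 25
v_rel×d = (4)·(-10) − (3)·(-11) = -7
since m = R²·25 − (-7)²:  R² = (49 + 2451) / 25 = 100
R = √100 = 10  ⇒  r_B = 10 − 8 = 2

rB=2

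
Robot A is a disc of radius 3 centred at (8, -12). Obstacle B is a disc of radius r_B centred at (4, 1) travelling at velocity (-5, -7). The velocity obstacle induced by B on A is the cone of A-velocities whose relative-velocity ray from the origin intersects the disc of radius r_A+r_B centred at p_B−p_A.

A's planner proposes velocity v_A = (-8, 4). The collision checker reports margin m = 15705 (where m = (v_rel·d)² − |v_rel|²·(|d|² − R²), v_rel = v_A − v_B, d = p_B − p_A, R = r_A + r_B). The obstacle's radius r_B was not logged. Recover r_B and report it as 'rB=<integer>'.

m = 15705
d = (-4, 13);  v_rel = (-3, 11),  |v_rel|² = 130
v_rel×d = (-3)·(13) − (11)·(-4) = 5
since m = R²·130 − 5²:  R² = (25 + 15705) / 130 = 121
R = √121 = 11  ⇒  r_B = 11 − 3 = 8

rB=8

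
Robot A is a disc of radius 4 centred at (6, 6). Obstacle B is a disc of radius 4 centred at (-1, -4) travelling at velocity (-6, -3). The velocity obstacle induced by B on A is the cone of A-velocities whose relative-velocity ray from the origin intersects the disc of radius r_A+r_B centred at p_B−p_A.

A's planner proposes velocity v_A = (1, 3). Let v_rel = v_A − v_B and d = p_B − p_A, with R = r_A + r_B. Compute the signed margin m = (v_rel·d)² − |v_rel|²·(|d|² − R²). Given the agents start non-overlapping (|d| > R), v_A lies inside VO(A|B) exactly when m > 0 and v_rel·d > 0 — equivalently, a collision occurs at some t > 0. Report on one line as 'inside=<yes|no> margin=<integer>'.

d = (-7, -10),  |d|² = 149;  R = 4+4 = 8,  c = 149−8² = 85
v_rel = (7, 6),  |v_rel|² = 85;  v_rel·d = (7)·(-7) + (6)·(-10) = -109
85·t² + 218·t + 85 = 0  ⇒  m = (-109)² − 85·85 = 4656
m = 4656 > 0,  v_rel·d = -109 < 0  ⇒  outside

inside=no margin=4656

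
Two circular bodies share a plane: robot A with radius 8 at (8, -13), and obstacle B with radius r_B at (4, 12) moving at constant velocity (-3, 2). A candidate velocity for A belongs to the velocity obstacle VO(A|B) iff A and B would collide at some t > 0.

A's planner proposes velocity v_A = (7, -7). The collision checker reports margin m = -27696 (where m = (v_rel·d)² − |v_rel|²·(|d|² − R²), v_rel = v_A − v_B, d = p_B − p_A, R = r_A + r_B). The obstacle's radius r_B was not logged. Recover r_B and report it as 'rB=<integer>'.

m = -27696
d = (-4, 25);  v_rel = (10, -9),  |v_rel|² = 181
v_rel×d = (10)·(25) − (-9)·(-4) = 214
since m = R²·181 − 214²:  R² = (45796 + -27696) / 181 = 100
R = √100 = 10  ⇒  r_B = 10 − 8 = 2

rB=2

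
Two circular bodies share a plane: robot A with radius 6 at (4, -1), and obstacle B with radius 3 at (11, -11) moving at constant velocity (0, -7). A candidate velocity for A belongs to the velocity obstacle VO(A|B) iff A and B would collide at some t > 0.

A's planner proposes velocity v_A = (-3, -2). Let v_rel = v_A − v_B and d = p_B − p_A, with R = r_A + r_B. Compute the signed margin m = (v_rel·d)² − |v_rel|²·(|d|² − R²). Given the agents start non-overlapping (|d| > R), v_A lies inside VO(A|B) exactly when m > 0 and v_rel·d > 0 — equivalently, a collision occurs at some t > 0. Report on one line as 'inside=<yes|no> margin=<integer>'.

d = (7, -10),  |d|² = 149;  R = 6+3 = 9,  c = 149−9² = 68
v_rel = (-3, 5),  |v_rel|² = 34;  v_rel·d = (-3)·(7) + (5)·(-10) = -71
34·t² + 142·t + 68 = 0  ⇒  m = (-71)² − 34·68 = 2729
m = 2729 > 0,  v_rel·d = -71 < 0  ⇒  outside

inside=no margin=2729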